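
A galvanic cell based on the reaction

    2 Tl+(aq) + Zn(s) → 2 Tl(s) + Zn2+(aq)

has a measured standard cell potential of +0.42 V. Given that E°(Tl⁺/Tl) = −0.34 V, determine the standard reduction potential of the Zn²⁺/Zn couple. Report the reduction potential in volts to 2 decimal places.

−0.76 V

In the reaction as written the Tl⁺/Tl couple is reduced (cathode) and Zn²⁺/Zn is oxidized (anode), so E°cell = E°(Tl⁺/Tl) − E°(Zn²⁺/Zn).
E°(Zn²⁺/Zn) = E°(cathode) − E°cell = −0.34 − (+0.42) = −0.76 V.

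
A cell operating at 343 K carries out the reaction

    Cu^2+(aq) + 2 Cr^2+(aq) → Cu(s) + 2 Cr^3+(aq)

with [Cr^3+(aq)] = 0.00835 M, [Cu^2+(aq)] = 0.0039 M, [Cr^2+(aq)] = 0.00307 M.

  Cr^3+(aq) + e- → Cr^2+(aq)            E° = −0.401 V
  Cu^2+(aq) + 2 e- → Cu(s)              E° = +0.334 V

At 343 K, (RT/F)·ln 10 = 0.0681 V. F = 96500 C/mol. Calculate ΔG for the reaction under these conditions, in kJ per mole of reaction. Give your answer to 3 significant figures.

−120 kJ/mol

The standard cell potential is +0.334 − (−0.401) = +0.735 V, with n = 2 electrons in the balanced equation.
Q = [Cr^3+(aq)]^2 / ([Cu^2+(aq)]·[Cr^2+(aq)]^2) = 1.9×10^3, so log Q = 3.278 and E = +0.735 − (0.0681/2)(3.278) = +0.6234 V.
ΔG = −nFE = −(2)(96500)(+0.6234) J/mol = −120 kJ/mol.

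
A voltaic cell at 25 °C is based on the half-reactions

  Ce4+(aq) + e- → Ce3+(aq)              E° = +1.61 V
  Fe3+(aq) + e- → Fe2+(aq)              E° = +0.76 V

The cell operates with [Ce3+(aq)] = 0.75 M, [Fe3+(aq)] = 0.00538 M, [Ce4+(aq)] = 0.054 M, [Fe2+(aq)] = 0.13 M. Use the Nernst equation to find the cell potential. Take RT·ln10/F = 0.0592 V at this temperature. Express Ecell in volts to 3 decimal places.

+0.864 V

Since E°(Ce⁴⁺/Ce³⁺) > E°(Fe³⁺/Fe²⁺), Ce⁴⁺/Ce³⁺ serves as the cathode.
The standard potential is +1.61 − (+0.76) = +0.85 V and the balanced reaction transfers n = 1 electron.
Balancing gives Ce4+(aq) + Fe2+(aq) → Ce3+(aq) + Fe3+(aq); hence Q = ([Ce3+(aq)]·[Fe3+(aq)]) / ([Ce4+(aq)]·[Fe2+(aq)]) = 0.575 (log Q = −0.240).
Applying E = E° − (RT ln10/nF)·log Q gives +0.85 − (0.0592/1)(−0.240) = +0.864 V.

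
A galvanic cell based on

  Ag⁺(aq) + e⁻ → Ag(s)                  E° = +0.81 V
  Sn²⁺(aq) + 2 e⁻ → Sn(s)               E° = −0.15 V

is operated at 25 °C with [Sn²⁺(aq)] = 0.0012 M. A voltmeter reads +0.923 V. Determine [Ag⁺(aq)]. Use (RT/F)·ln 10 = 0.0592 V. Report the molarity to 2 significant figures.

0.0082 M

Ag⁺/Ag is the cathode (higher E°); E°cell = +0.81 − (−0.15) = +0.96 V with n = 2.
Since E = E° − (0.0592/n)·log Q, log Q = n(E° − E)/0.0592 = 1.250.
Balancing electrons gives 2 Ag⁺(aq) + Sn(s) → 2 Ag(s) + Sn²⁺(aq); thus Q = [Sn²⁺(aq)] / [Ag⁺(aq)]^2.
Isolating [Ag⁺(aq)] in Q = 10^{1.250} yields log [Ag⁺(aq)] = −2.085, i.e. 0.0082 M.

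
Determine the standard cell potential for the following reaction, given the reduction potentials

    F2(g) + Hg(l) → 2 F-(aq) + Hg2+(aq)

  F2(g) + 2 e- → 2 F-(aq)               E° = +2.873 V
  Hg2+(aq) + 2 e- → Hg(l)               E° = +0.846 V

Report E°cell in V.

+2.027 V

In the reaction as written, F2(g) is reduced (cathode) and Hg2+(aq) is produced by oxidation at the anode.
E°cell = E°(cathode) − E°(anode) = +2.873 − (+0.846) = +2.027 V.
The positive value indicates the reaction is spontaneous as written.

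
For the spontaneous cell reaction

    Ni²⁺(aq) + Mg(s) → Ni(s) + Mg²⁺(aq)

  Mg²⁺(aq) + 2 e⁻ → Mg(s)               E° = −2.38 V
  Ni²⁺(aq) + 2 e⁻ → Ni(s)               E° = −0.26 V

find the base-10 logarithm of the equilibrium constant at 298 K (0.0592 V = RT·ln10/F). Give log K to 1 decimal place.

The Ni²⁺/Ni couple is reduced (cathode); E°cell = −0.26 − (−2.38) = +2.12 V with n = 2.
At equilibrium E = 0, so log K = nE°cell / 0.0592 = (2)(+2.12) / 0.0592 = 71.6.

log K = 71.6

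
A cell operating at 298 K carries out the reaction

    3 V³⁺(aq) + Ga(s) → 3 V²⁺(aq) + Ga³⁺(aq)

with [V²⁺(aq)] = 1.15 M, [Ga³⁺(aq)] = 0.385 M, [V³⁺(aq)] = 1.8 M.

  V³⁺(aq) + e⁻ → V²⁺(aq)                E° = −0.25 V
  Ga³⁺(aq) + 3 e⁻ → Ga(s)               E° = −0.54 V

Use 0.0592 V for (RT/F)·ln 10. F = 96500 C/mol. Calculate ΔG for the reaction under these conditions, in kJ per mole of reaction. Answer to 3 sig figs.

−89.7 kJ/mol

With V³⁺/V²⁺ reduced at the cathode, E°cell = −0.25 − (−0.54) = +0.29 V and n = 3.
Q = ([V²⁺(aq)]^3·[Ga³⁺(aq)]) / [V³⁺(aq)]^3 = 0.1, so log Q = −0.998 and E = +0.29 − (0.0592/3)(−0.998) = +0.3097 V.
ΔG = −nFE = −(3)(96500)(+0.3097) J/mol = −89.7 kJ/mol.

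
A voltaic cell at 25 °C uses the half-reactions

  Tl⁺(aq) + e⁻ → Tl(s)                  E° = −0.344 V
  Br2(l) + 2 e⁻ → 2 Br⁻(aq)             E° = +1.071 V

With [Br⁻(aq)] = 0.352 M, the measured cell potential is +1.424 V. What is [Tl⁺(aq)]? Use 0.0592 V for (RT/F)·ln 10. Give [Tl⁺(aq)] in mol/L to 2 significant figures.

With Br₂/Br⁻ at the cathode and Tl⁺/Tl at the anode, E°cell = +1.071 − (−0.344) = +1.415 V (n = 2).
From the Nernst equation, log Q = n(E° − E)/0.0592 = 2·(+1.415 − (+1.424))/0.0592 = −0.304.
For Br2(l) + 2 Tl(s) → 2 Br⁻(aq) + 2 Tl⁺(aq), the reaction quotient is Q = [Br⁻(aq)]^2·[Tl⁺(aq)]^2.
Solving for the unknown gives log [Tl⁺(aq)] = 0.301, so [Tl⁺(aq)] ≈ 2.0 M.

2.0 M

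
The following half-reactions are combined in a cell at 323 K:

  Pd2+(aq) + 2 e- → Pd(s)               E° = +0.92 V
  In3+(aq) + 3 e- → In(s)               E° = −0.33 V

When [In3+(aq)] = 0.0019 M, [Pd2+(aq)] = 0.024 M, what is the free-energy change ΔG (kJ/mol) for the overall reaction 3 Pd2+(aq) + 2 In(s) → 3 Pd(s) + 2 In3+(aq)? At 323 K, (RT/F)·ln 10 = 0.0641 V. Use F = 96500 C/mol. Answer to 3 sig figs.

−727 kJ/mol

The standard cell potential is +0.92 − (−0.33) = +1.25 V, with n = 6 electrons in the balanced equation.
Here Q = [In3+(aq)]^2 / [Pd2+(aq)]^3 = 0.261 (log Q = −0.583), giving E = +1.25 − (0.0641/6)·(−0.583) = +1.2562 V.
Then ΔG = −nFE = −6 × 96500 × +1.2562 J/mol = −727 kJ/mol.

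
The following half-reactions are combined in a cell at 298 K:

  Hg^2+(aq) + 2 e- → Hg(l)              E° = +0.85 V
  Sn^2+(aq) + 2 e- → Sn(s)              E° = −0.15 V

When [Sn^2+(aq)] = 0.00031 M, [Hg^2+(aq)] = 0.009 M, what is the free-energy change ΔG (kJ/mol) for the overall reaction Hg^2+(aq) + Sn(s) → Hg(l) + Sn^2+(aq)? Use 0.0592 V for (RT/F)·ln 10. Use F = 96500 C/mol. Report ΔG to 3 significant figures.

E°cell = +0.85 − (−0.15) = +1.00 V; the balanced reaction transfers n = 2 electrons.
The reaction quotient is [Sn^2+(aq)] / [Hg^2+(aq)] = 0.0344; by Nernst, E = +1.00 − (0.0592/2)(−1.463) = +1.0433 V.
Then ΔG = −nFE = −2 × 96500 × +1.0433 J/mol = −201 kJ/mol.

−201 kJ/mol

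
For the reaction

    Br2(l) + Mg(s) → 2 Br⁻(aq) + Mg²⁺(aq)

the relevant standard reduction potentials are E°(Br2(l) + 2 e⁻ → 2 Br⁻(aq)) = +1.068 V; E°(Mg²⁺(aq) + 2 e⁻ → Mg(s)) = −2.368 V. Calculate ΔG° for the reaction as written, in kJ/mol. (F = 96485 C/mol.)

In the reaction as written Br2(l) is reduced, so the Br₂/Br⁻ couple is the cathode and Mg²⁺/Mg is the anode.
E°cell = +1.068 − (−2.368) = +3.436 V; balancing electrons gives n = 2.
ΔG° = −nFE°cell = −(2)(96485)(+3.436) J/mol = −663 kJ/mol.

−663 kJ/mol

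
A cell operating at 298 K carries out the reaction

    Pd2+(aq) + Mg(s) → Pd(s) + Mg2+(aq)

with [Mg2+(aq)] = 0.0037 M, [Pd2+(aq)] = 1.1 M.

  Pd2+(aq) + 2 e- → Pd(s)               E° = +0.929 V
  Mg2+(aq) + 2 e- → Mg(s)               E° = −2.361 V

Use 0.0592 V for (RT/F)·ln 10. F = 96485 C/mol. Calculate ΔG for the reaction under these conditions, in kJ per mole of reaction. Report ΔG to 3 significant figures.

−649 kJ/mol

With Pd²⁺/Pd reduced at the cathode, E°cell = +0.929 − (−2.361) = +3.290 V and n = 2.
The reaction quotient is [Mg2+(aq)] / [Pd2+(aq)] = 0.00336; by Nernst, E = +3.290 − (0.0592/2)(−2.473) = +3.3632 V.
Finally ΔG = −nFE = −(2)(96485 C/mol)(+3.3632 V) = −649 kJ/mol.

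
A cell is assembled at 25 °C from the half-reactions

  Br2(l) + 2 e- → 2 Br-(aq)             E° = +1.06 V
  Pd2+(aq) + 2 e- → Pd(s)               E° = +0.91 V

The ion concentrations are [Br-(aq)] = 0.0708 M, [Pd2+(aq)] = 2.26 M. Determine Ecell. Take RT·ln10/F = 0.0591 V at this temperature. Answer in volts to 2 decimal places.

The Br₂/Br⁻ couple has the more positive E°, so it is the cathode; Pd²⁺/Pd is the anode.
E°cell = +1.06 − (+0.91) = +0.15 V, with n = 2 electrons transferred.
The balanced reaction is Br2(l) + Pd(s) → 2 Br-(aq) + Pd2+(aq), so Q = [Br-(aq)]^2·[Pd2+(aq)] = 0.0113 and log Q = −1.946.
Applying E = E° − (RT ln10/nF)·log Q gives +0.15 − (0.0591/2)(−1.946) = +0.21 V.

+0.21 V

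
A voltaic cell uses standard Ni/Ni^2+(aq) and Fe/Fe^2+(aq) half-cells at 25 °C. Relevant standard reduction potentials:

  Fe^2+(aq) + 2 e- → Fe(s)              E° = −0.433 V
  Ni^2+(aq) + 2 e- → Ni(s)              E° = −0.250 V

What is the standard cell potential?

Of the two couples in this cell, the one with the more positive reduction potential is reduced at the cathode: here that is Ni²⁺/Ni (−0.250 V); Fe²⁺/Fe (−0.433 V) is the anode.
E°cell = E°(cathode) − E°(anode) = −0.250 − (−0.433) = +0.183 V.

+0.183 V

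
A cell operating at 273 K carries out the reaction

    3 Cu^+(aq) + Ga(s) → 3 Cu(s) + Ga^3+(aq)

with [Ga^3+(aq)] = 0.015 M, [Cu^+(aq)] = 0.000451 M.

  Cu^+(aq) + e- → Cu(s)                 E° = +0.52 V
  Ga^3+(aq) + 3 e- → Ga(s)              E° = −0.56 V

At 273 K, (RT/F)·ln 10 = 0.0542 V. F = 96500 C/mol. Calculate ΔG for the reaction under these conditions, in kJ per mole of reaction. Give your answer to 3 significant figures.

−270 kJ/mol

The standard cell potential is +0.52 − (−0.56) = +1.08 V, with n = 3 electrons in the balanced equation.
The reaction quotient is [Ga^3+(aq)] / [Cu^+(aq)]^3 = 1.64×10^8; by Nernst, E = +1.08 − (0.0542/3)(8.214) = +0.9316 V.
Then ΔG = −nFE = −3 × 96500 × +0.9316 J/mol = −270 kJ/mol.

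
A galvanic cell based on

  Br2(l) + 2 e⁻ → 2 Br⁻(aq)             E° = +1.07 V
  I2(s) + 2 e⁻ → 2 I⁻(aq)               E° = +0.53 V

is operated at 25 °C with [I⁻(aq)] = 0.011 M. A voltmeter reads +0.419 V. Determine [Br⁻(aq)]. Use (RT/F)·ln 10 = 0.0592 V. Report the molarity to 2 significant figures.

1.2 M

Br₂/Br⁻ is the cathode (higher E°); E°cell = +1.07 − (+0.53) = +0.54 V with n = 2.
Rearranging E = E° − (0.0592/n)·log Q gives log Q = 2(+0.54 − (+0.419))/0.0592 = 4.088.
The balanced reaction is Br2(l) + 2 I⁻(aq) → 2 Br⁻(aq) + I2(s), so Q = [Br⁻(aq)]^2 / [I⁻(aq)]^2.
Substituting the known concentrations and solving, log [Br⁻(aq)] = 0.085 and [Br⁻(aq)] = 1.2 M.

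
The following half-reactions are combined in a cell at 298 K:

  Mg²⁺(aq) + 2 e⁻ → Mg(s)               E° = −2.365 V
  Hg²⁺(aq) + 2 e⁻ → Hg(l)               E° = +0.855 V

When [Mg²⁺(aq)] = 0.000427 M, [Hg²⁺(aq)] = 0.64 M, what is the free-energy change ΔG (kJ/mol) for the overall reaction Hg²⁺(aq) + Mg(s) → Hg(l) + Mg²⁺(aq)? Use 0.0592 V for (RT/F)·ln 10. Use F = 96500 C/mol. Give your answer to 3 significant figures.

With Hg²⁺/Hg reduced at the cathode, E°cell = +0.855 − (−2.365) = +3.220 V and n = 2.
The reaction quotient is [Mg²⁺(aq)] / [Hg²⁺(aq)] = 0.000667; by Nernst, E = +3.220 − (0.0592/2)(−3.176) = +3.3140 V.
Then ΔG = −nFE = −2 × 96500 × +3.3140 J/mol = −640 kJ/mol.

−640 kJ/mol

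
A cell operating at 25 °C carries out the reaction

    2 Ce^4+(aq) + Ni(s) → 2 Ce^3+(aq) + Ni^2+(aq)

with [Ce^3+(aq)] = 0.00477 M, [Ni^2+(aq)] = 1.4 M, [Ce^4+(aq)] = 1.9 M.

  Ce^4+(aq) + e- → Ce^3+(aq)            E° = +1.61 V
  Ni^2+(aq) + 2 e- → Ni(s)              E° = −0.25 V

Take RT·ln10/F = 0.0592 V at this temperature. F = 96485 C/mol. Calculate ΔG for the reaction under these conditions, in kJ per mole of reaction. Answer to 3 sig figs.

With Ce⁴⁺/Ce³⁺ reduced at the cathode, E°cell = +1.61 − (−0.25) = +1.86 V and n = 2.
Here Q = ([Ce^3+(aq)]^2·[Ni^2+(aq)]) / [Ce^4+(aq)]^2 = 8.82×10^−6 (log Q = −5.054), giving E = +1.86 − (0.0592/2)·(−5.054) = +2.0096 V.
ΔG = −nFE = −(2)(96485)(+2.0096) J/mol = −388 kJ/mol.

−388 kJ/mol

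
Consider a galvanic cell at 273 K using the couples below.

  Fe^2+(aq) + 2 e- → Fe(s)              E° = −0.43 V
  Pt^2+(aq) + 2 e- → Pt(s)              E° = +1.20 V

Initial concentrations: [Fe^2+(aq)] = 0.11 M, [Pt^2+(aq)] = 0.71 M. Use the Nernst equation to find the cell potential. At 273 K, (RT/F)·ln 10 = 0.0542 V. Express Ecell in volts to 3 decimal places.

Pt²⁺/Pt is reduced (cathode, E° = +1.20 V) and Fe²⁺/Fe is oxidized (anode).
E°cell = +1.20 − (−0.43) = +1.63 V, with n = 2 electrons transferred.
The balanced reaction is Pt^2+(aq) + Fe(s) → Pt(s) + Fe^2+(aq), so Q = [Fe^2+(aq)] / [Pt^2+(aq)] = 0.155 and log Q = −0.810.
Applying E = E° − (RT ln10/nF)·log Q gives +1.63 − (0.0542/2)(−0.810) = +1.652 V.

+1.652 V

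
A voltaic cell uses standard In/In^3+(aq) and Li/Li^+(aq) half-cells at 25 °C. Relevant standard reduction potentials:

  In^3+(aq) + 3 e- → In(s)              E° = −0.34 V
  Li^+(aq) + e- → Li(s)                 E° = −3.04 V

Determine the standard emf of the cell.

The In³⁺/In couple has the higher E°, so In ion is reduced (cathode) and Li is oxidized (anode).
E°cell = E°(cathode) − E°(anode) = −0.34 − (−3.04) = +2.70 V.

+2.70 V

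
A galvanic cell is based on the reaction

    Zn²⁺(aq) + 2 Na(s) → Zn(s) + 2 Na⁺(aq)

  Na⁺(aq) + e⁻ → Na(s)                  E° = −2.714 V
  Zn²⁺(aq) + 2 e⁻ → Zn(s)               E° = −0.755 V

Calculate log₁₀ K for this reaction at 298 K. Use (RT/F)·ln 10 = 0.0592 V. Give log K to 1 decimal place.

log K = 66.2

The Zn²⁺/Zn couple is reduced (cathode); E°cell = −0.755 − (−2.714) = +1.959 V with n = 2.
At equilibrium E = 0, so log K = nE°cell / 0.0592 = (2)(+1.959) / 0.0592 = 66.2.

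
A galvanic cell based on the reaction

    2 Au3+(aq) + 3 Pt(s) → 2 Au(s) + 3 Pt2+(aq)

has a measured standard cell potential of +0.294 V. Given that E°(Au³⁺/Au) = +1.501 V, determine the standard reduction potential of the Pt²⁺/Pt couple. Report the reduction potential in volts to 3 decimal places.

In the reaction as written the Au³⁺/Au couple is reduced (cathode) and Pt²⁺/Pt is oxidized (anode), so E°cell = E°(Au³⁺/Au) − E°(Pt²⁺/Pt).
E°(Pt²⁺/Pt) = E°(cathode) − E°cell = +1.501 − (+0.294) = +1.207 V.

+1.207 V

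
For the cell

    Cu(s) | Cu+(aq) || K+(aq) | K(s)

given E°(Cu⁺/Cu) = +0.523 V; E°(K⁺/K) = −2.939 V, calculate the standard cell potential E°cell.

−3.462 V

By convention the left-hand electrode in cell notation is the anode (oxidation) and the right-hand electrode is the cathode (reduction).
E°cell = E°(right) − E°(left) = −2.939 − (+0.523) = −3.462 V.
The negative sign shows that, as written, the cell would require an external voltage to drive the reaction.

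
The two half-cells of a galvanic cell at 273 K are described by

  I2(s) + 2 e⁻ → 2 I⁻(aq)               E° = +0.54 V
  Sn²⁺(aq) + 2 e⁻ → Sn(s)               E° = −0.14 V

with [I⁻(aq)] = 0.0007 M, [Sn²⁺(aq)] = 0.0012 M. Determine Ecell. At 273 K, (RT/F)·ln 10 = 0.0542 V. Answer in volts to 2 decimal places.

+0.93 V

I₂/I⁻ is reduced (cathode, E° = +0.54 V) and Sn²⁺/Sn is oxidized (anode).
The standard potential is +0.54 − (−0.14) = +0.68 V and the balanced reaction transfers n = 2 electrons.
The balanced reaction is I2(s) + Sn(s) → 2 I⁻(aq) + Sn²⁺(aq), so Q = [I⁻(aq)]^2·[Sn²⁺(aq)] = 5.88×10^−10 and log Q = −9.231.
E = E° − (0.0542/n)·log Q = +0.68 − (0.0542/2)(−9.231) = +0.93 V.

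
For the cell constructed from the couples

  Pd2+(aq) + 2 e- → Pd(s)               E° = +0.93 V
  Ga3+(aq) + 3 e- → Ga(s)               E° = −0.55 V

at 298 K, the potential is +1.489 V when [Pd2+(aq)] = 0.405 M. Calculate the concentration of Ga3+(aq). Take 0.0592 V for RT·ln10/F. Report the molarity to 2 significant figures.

0.090 M

With Pd²⁺/Pd at the cathode and Ga³⁺/Ga at the anode, E°cell = +0.93 − (−0.55) = +1.48 V (n = 6).
Since E = E° − (0.0592/n)·log Q, log Q = n(E° − E)/0.0592 = −0.912.
Balancing electrons gives 3 Pd2+(aq) + 2 Ga(s) → 3 Pd(s) + 2 Ga3+(aq); thus Q = [Ga3+(aq)]^2 / [Pd2+(aq)]^3.
Substituting the known concentrations and solving, log [Ga3+(aq)] = −1.045 and [Ga3+(aq)] = 0.090 M.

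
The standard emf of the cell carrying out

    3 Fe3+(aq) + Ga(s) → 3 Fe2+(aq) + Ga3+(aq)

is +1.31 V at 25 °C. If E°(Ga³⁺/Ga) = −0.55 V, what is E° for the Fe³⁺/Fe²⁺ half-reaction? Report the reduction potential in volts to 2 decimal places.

+0.76 V

In the reaction as written the Fe³⁺/Fe²⁺ couple is reduced (cathode) and Ga³⁺/Ga is oxidized (anode), so E°cell = E°(Fe³⁺/Fe²⁺) − E°(Ga³⁺/Ga).
E°(Fe³⁺/Fe²⁺) = E°cell + E°(anode) = +1.31 + (−0.55) = +0.76 V.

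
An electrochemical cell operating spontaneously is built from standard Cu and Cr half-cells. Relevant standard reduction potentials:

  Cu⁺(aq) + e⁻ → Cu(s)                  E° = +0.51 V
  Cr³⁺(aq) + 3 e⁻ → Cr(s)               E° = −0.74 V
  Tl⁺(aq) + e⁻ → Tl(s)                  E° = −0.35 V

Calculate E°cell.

Of the two couples in this cell, the one with the more positive reduction potential is reduced at the cathode: here that is Cu⁺/Cu (+0.51 V); Cr³⁺/Cr (−0.74 V) is the anode.
E°cell = E°(cathode) − E°(anode) = +0.51 − (−0.74) = +1.25 V.

+1.25 V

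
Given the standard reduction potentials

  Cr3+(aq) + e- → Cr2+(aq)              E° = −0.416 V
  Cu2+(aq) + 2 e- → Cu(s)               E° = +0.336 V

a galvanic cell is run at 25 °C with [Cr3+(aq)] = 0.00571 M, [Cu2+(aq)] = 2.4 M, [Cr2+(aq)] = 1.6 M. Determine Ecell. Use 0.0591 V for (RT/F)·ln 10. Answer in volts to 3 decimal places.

Since E°(Cu²⁺/Cu) > E°(Cr³⁺/Cr²⁺), Cu²⁺/Cu serves as the cathode.
E°cell = E°cat − E°an = +0.336 − (−0.416) = +0.752 V; n = 2.
The balanced reaction is Cu2+(aq) + 2 Cr2+(aq) → Cu(s) + 2 Cr3+(aq), so Q = [Cr3+(aq)]^2 / ([Cu2+(aq)]·[Cr2+(aq)]^2) = 5.31×10^−6 and log Q = −5.275.
Applying E = E° − (RT ln10/nF)·log Q gives +0.752 − (0.0591/2)(−5.275) = +0.908 V.

+0.908 V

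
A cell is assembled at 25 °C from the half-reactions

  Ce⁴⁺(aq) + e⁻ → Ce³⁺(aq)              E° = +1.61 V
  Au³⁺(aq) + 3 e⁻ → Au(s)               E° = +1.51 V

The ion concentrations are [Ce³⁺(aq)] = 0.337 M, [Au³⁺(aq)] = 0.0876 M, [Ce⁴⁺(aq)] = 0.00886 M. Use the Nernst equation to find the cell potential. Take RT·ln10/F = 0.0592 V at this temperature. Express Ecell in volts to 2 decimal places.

+0.03 V

Since E°(Ce⁴⁺/Ce³⁺) > E°(Au³⁺/Au), Ce⁴⁺/Ce³⁺ serves as the cathode.
The standard potential is +1.61 − (+1.51) = +0.10 V and the balanced reaction transfers n = 3 electrons.
The balanced reaction is 3 Ce⁴⁺(aq) + Au(s) → 3 Ce³⁺(aq) + Au³⁺(aq), so Q = ([Ce³⁺(aq)]^3·[Au³⁺(aq)]) / [Ce⁴⁺(aq)]^3 = 4.82×10^3 and log Q = 3.683.
By the Nernst equation, E = +0.10 − (0.0592/3)·(3.683) = +0.03 V.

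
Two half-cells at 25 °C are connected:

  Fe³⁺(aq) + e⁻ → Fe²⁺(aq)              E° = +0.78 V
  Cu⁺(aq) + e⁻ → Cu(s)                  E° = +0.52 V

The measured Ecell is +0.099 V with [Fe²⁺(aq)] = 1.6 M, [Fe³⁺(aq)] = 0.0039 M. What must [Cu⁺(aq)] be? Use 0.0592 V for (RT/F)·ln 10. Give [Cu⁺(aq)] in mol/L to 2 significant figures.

With Fe³⁺/Fe²⁺ at the cathode and Cu⁺/Cu at the anode, E°cell = +0.78 − (+0.52) = +0.26 V (n = 1).
From the Nernst equation, log Q = n(E° − E)/0.0592 = 1·(+0.26 − (+0.099))/0.0592 = 2.720.
The balanced reaction is Fe³⁺(aq) + Cu(s) → Fe²⁺(aq) + Cu⁺(aq), so Q = ([Fe²⁺(aq)]·[Cu⁺(aq)]) / [Fe³⁺(aq)].
Isolating [Cu⁺(aq)] in Q = 10^{2.720} yields log [Cu⁺(aq)] = 0.107, i.e. 1.3 M.

1.3 M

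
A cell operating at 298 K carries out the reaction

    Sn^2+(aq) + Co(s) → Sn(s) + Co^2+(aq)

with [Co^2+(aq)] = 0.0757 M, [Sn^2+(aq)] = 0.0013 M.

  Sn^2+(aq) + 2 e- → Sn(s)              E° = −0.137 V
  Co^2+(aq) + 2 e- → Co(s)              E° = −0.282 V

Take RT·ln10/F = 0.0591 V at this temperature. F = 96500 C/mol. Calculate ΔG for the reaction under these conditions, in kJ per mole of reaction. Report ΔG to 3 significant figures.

The standard cell potential is −0.137 − (−0.282) = +0.145 V, with n = 2 electrons in the balanced equation.
Q = [Co^2+(aq)] / [Sn^2+(aq)] = 58.2, so log Q = 1.765 and E = +0.145 − (0.0591/2)(1.765) = +0.0928 V.
Then ΔG = −nFE = −2 × 96500 × +0.0928 J/mol = −17.9 kJ/mol.

−17.9 kJ/mol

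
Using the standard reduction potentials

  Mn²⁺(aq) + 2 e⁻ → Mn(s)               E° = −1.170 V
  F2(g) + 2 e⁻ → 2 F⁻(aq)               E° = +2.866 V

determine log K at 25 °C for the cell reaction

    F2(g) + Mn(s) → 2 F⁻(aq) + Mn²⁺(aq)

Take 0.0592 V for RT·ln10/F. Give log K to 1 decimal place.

The F₂/F⁻ couple is reduced (cathode); E°cell = +2.866 − (−1.170) = +4.036 V with n = 2.
At equilibrium E = 0, so log K = nE°cell / 0.0592 = (2)(+4.036) / 0.0592 = 136.4.

log K = 136.4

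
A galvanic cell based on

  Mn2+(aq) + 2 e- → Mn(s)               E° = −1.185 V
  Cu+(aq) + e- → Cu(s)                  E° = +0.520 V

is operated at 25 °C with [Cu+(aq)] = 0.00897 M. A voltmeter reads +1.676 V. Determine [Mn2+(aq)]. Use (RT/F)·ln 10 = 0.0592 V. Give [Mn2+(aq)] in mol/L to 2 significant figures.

The Cu⁺/Cu couple has the larger reduction potential, so it is the cathode: E°cell = +0.520 − (−1.185) = +1.705 V and n = 2.
Since E = E° − (0.0592/n)·log Q, log Q = n(E° − E)/0.0592 = 0.980.
The balanced reaction is 2 Cu+(aq) + Mn(s) → 2 Cu(s) + Mn2+(aq), so Q = [Mn2+(aq)] / [Cu+(aq)]^2.
Solving for the unknown gives log [Mn2+(aq)] = −3.114, so [Mn2+(aq)] ≈ 0.00077 M.

0.00077 M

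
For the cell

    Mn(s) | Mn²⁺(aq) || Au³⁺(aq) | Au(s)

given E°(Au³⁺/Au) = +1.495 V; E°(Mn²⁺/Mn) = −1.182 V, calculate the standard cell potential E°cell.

By convention the left-hand electrode in cell notation is the anode (oxidation) and the right-hand electrode is the cathode (reduction).
E°cell = E°(right) − E°(left) = +1.495 − (−1.182) = +2.677 V.

+2.677 V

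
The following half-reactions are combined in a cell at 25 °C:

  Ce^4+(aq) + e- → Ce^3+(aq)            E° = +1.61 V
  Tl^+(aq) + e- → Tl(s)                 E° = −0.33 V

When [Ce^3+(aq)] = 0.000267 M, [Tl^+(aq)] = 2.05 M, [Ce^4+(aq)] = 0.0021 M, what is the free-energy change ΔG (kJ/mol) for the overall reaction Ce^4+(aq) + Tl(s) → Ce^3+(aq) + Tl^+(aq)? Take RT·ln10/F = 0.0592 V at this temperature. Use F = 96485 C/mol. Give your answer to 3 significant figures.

−191 kJ/mol

The standard cell potential is +1.61 − (−0.33) = +1.94 V, with n = 1 electron in the balanced equation.
Q = ([Ce^3+(aq)]·[Tl^+(aq)]) / [Ce^4+(aq)] = 0.261, so log Q = −0.584 and E = +1.94 − (0.0592/1)(−0.584) = +1.9746 V.
Then ΔG = −nFE = −1 × 96485 × +1.9746 J/mol = −191 kJ/mol.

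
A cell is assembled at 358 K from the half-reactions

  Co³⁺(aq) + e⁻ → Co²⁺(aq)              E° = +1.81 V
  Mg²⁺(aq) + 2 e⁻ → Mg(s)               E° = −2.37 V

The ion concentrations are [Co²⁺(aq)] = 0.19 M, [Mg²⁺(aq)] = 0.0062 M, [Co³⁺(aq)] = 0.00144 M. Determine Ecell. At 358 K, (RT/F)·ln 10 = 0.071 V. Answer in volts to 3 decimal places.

Since E°(Co³⁺/Co²⁺) > E°(Mg²⁺/Mg), Co³⁺/Co²⁺ serves as the cathode.
E°cell = E°cat − E°an = +1.81 − (−2.37) = +4.18 V; n = 2.
Balancing gives 2 Co³⁺(aq) + Mg(s) → 2 Co²⁺(aq) + Mg²⁺(aq); hence Q = ([Co²⁺(aq)]^2·[Mg²⁺(aq)]) / [Co³⁺(aq)]^2 = 108 (log Q = 2.033).
E = E° − (0.071/n)·log Q = +4.18 − (0.071/2)(2.033) = +4.108 V.

+4.108 V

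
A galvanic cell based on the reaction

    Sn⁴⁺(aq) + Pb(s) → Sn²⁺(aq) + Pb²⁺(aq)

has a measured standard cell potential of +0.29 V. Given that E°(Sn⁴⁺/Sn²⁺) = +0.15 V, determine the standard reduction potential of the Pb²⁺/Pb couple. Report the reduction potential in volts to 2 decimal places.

−0.14 V

In the reaction as written the Sn⁴⁺/Sn²⁺ couple is reduced (cathode) and Pb²⁺/Pb is oxidized (anode), so E°cell = E°(Sn⁴⁺/Sn²⁺) − E°(Pb²⁺/Pb).
E°(Pb²⁺/Pb) = E°(cathode) − E°cell = +0.15 − (+0.29) = −0.14 V.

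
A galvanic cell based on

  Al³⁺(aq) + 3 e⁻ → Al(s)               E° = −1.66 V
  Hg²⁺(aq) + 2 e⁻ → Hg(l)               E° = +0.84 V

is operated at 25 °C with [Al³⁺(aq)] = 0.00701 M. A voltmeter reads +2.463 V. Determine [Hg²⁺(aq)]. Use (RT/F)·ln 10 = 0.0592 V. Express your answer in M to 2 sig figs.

Hg²⁺/Hg is the cathode (higher E°); E°cell = +0.84 − (−1.66) = +2.50 V with n = 6.
Rearranging E = E° − (0.0592/n)·log Q gives log Q = 6(+2.50 − (+2.463))/0.0592 = 3.750.
The balanced reaction is 3 Hg²⁺(aq) + 2 Al(s) → 3 Hg(l) + 2 Al³⁺(aq), so Q = [Al³⁺(aq)]^2 / [Hg²⁺(aq)]^3.
Solving for the unknown gives log [Hg²⁺(aq)] = −2.686, so [Hg²⁺(aq)] ≈ 0.0021 M.

0.0021 M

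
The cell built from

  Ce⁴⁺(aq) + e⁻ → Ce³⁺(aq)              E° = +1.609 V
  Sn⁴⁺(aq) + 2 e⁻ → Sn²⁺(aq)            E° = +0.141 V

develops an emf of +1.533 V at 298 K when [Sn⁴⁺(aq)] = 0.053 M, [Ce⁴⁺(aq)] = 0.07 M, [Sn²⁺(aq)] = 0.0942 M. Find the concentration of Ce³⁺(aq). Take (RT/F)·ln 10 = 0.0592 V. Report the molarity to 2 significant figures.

0.0074 M

With Ce⁴⁺/Ce³⁺ at the cathode and Sn⁴⁺/Sn²⁺ at the anode, E°cell = +1.609 − (+0.141) = +1.468 V (n = 2).
From the Nernst equation, log Q = n(E° − E)/0.0592 = 2·(+1.468 − (+1.533))/0.0592 = −2.196.
The balanced reaction is 2 Ce⁴⁺(aq) + Sn²⁺(aq) → 2 Ce³⁺(aq) + Sn⁴⁺(aq), so Q = ([Ce³⁺(aq)]^2·[Sn⁴⁺(aq)]) / ([Ce⁴⁺(aq)]^2·[Sn²⁺(aq)]).
Isolating [Ce³⁺(aq)] in Q = 10^{−2.196} yields log [Ce³⁺(aq)] = −2.128, i.e. 0.0074 M.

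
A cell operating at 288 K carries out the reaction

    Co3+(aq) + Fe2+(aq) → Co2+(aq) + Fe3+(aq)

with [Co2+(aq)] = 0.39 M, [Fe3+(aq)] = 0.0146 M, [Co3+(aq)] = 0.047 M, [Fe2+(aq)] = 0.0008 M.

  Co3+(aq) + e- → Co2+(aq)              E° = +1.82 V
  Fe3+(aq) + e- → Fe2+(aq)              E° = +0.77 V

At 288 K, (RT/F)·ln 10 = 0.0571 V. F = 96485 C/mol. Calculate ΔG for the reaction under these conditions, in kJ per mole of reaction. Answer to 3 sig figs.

E°cell = +1.82 − (+0.77) = +1.05 V; the balanced reaction transfers n = 1 electron.
Q = ([Co2+(aq)]·[Fe3+(aq)]) / ([Co3+(aq)]·[Fe2+(aq)]) = 151, so log Q = 2.180 and E = +1.05 − (0.0571/1)(2.180) = +0.9255 V.
Finally ΔG = −nFE = −(1)(96485 C/mol)(+0.9255 V) = −89.3 kJ/mol.

−89.3 kJ/mol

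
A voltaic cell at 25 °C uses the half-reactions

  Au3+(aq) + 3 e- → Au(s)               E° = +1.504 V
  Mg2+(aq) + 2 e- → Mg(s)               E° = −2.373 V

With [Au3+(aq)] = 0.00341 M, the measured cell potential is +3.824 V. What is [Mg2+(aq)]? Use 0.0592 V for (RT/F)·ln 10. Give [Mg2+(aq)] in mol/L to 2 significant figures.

1.4 M

The Au³⁺/Au couple has the larger reduction potential, so it is the cathode: E°cell = +1.504 − (−2.373) = +3.877 V and n = 6.
From the Nernst equation, log Q = n(E° − E)/0.0592 = 6·(+3.877 − (+3.824))/0.0592 = 5.372.
Balancing electrons gives 2 Au3+(aq) + 3 Mg(s) → 2 Au(s) + 3 Mg2+(aq); thus Q = [Mg2+(aq)]^3 / [Au3+(aq)]^2.
Isolating [Mg2+(aq)] in Q = 10^{5.372} yields log [Mg2+(aq)] = 0.146, i.e. 1.4 M.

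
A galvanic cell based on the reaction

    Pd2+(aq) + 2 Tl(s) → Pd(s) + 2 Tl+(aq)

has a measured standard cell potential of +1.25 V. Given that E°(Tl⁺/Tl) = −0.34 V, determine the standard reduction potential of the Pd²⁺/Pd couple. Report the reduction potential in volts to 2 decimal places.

In the reaction as written the Pd²⁺/Pd couple is reduced (cathode) and Tl⁺/Tl is oxidized (anode), so E°cell = E°(Pd²⁺/Pd) − E°(Tl⁺/Tl).
E°(Pd²⁺/Pd) = E°cell + E°(anode) = +1.25 + (−0.34) = +0.91 V.

+0.91 V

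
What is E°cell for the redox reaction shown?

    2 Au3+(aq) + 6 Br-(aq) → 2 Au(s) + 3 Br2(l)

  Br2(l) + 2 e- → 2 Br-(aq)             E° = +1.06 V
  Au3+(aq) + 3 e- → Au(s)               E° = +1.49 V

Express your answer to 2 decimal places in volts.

Au3+(aq) gains electrons, so the Au³⁺/Au couple is the cathode; the Br₂/Br⁻ couple is the anode.
E°cell = E°(cathode) − E°(anode) = +1.49 − (+1.06) = +0.43 V.

+0.43 V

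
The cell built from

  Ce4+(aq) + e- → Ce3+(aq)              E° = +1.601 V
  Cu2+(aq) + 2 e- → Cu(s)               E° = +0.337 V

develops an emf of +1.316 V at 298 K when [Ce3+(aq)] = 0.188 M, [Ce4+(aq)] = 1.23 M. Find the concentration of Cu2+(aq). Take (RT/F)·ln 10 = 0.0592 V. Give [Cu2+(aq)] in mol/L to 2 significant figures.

The Ce⁴⁺/Ce³⁺ couple has the larger reduction potential, so it is the cathode: E°cell = +1.601 − (+0.337) = +1.264 V and n = 2.
From the Nernst equation, log Q = n(E° − E)/0.0592 = 2·(+1.264 − (+1.316))/0.0592 = −1.757.
The balanced reaction is 2 Ce4+(aq) + Cu(s) → 2 Ce3+(aq) + Cu2+(aq), so Q = ([Ce3+(aq)]^2·[Cu2+(aq)]) / [Ce4+(aq)]^2.
Substituting the known concentrations and solving, log [Cu2+(aq)] = −0.126 and [Cu2+(aq)] = 0.75 M.

0.75 M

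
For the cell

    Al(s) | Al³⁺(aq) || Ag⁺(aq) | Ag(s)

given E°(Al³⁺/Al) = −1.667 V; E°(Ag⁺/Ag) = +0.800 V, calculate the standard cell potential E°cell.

+2.467 V

By convention the left-hand electrode in cell notation is the anode (oxidation) and the right-hand electrode is the cathode (reduction).
E°cell = E°(right) − E°(left) = +0.800 − (−1.667) = +2.467 V.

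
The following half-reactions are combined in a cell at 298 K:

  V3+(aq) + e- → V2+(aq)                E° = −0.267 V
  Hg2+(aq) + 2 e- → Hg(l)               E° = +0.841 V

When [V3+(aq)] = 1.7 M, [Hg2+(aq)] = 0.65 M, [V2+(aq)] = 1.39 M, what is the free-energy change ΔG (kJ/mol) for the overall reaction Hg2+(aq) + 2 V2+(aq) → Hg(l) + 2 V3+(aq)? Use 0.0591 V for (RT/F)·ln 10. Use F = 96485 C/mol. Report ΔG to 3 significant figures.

E°cell = +0.841 − (−0.267) = +1.108 V; the balanced reaction transfers n = 2 electrons.
The reaction quotient is [V3+(aq)]^2 / ([Hg2+(aq)]·[V2+(aq)]^2) = 2.3; by Nernst, E = +1.108 − (0.0591/2)(0.362) = +1.0973 V.
Finally ΔG = −nFE = −(2)(96485 C/mol)(+1.0973 V) = −212 kJ/mol.

−212 kJ/mol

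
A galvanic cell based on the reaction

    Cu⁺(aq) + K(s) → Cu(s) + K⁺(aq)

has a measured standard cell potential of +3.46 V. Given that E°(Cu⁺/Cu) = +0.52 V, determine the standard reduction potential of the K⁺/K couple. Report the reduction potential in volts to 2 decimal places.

−2.94 V

In the reaction as written the Cu⁺/Cu couple is reduced (cathode) and K⁺/K is oxidized (anode), so E°cell = E°(Cu⁺/Cu) − E°(K⁺/K).
E°(K⁺/K) = E°(cathode) − E°cell = +0.52 − (+3.46) = −2.94 V.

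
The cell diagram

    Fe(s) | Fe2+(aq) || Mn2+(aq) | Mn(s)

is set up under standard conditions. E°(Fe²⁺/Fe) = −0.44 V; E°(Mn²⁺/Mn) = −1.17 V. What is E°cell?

−0.73 V

By convention the left-hand electrode in cell notation is the anode (oxidation) and the right-hand electrode is the cathode (reduction).
E°cell = E°(right) − E°(left) = −1.17 − (−0.44) = −0.73 V.
The negative sign shows that, as written, the cell would require an external voltage to drive the reaction.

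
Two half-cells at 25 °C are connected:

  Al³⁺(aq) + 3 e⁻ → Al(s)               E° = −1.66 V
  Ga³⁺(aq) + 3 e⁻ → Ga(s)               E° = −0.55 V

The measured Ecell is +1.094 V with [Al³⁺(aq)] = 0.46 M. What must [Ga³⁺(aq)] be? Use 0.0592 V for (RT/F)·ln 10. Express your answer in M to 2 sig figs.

0.071 M

With Ga³⁺/Ga at the cathode and Al³⁺/Al at the anode, E°cell = −0.55 − (−1.66) = +1.11 V (n = 3).
From the Nernst equation, log Q = n(E° − E)/0.0592 = 3·(+1.11 − (+1.094))/0.0592 = 0.811.
The balanced reaction is Ga³⁺(aq) + Al(s) → Ga(s) + Al³⁺(aq), so Q = [Al³⁺(aq)] / [Ga³⁺(aq)].
Isolating [Ga³⁺(aq)] in Q = 10^{0.811} yields log [Ga³⁺(aq)] = −1.148, i.e. 0.071 M.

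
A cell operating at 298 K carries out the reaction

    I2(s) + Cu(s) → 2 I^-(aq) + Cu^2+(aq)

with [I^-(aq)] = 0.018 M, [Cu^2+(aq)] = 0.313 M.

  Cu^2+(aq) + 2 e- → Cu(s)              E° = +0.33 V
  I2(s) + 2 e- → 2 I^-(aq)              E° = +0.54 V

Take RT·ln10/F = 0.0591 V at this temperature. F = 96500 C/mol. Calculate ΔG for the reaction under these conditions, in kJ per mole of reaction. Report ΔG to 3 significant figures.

E°cell = +0.54 − (+0.33) = +0.21 V; the balanced reaction transfers n = 2 electrons.
The reaction quotient is [I^-(aq)]^2·[Cu^2+(aq)] = 0.000101; by Nernst, E = +0.21 − (0.0591/2)(−3.994) = +0.3280 V.
Then ΔG = −nFE = −2 × 96500 × +0.3280 J/mol = −63.3 kJ/mol.

−63.3 kJ/mol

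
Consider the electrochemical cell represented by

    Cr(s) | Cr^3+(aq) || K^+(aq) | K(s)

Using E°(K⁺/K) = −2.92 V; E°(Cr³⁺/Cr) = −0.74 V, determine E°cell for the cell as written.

−2.18 V

By convention the left-hand electrode in cell notation is the anode (oxidation) and the right-hand electrode is the cathode (reduction).
E°cell = E°(right) − E°(left) = −2.92 − (−0.74) = −2.18 V.
The negative sign shows that, as written, the cell would require an external voltage to drive the reaction.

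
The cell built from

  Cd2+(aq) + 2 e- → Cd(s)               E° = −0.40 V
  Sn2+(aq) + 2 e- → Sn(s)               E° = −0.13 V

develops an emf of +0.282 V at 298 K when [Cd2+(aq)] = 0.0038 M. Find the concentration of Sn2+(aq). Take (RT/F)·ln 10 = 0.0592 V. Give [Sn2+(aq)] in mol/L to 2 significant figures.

0.0097 M

The Sn²⁺/Sn couple has the larger reduction potential, so it is the cathode: E°cell = −0.13 − (−0.40) = +0.27 V and n = 2.
Since E = E° − (0.0592/n)·log Q, log Q = n(E° − E)/0.0592 = −0.405.
For Sn2+(aq) + Cd(s) → Sn(s) + Cd2+(aq), the reaction quotient is Q = [Cd2+(aq)] / [Sn2+(aq)].
Solving for the unknown gives log [Sn2+(aq)] = −2.015, so [Sn2+(aq)] ≈ 0.0097 M.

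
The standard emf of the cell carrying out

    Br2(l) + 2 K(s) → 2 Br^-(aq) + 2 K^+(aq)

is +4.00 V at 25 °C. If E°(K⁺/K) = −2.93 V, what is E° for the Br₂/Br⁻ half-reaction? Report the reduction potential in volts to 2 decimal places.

In the reaction as written the Br₂/Br⁻ couple is reduced (cathode) and K⁺/K is oxidized (anode), so E°cell = E°(Br₂/Br⁻) − E°(K⁺/K).
E°(Br₂/Br⁻) = E°cell + E°(anode) = +4.00 + (−2.93) = +1.07 V.

+1.07 V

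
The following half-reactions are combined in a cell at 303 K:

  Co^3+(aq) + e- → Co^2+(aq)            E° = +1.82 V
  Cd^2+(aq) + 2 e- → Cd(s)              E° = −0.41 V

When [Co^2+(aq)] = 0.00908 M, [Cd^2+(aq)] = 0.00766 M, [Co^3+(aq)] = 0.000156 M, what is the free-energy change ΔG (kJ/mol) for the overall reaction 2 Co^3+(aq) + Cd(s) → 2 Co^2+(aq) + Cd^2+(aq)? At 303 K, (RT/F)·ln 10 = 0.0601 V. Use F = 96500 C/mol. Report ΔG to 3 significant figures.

−422 kJ/mol

The standard cell potential is +1.82 − (−0.41) = +2.23 V, with n = 2 electrons in the balanced equation.
The reaction quotient is ([Co^2+(aq)]^2·[Cd^2+(aq)]) / [Co^3+(aq)]^2 = 26; by Nernst, E = +2.23 − (0.0601/2)(1.414) = +2.1875 V.
ΔG = −nFE = −(2)(96500)(+2.1875) J/mol = −422 kJ/mol.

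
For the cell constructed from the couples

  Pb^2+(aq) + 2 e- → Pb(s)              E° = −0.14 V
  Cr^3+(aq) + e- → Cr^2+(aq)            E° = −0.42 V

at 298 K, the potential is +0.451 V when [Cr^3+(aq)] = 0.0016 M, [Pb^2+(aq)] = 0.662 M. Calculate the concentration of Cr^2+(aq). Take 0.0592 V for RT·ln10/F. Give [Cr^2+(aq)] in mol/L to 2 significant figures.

With Pb²⁺/Pb at the cathode and Cr³⁺/Cr²⁺ at the anode, E°cell = −0.14 − (−0.42) = +0.28 V (n = 2).
Rearranging E = E° − (0.0592/n)·log Q gives log Q = 2(+0.28 − (+0.451))/0.0592 = −5.777.
The balanced reaction is Pb^2+(aq) + 2 Cr^2+(aq) → Pb(s) + 2 Cr^3+(aq), so Q = [Cr^3+(aq)]^2 / ([Pb^2+(aq)]·[Cr^2+(aq)]^2).
Isolating [Cr^2+(aq)] in Q = 10^{−5.777} yields log [Cr^2+(aq)] = 0.182, i.e. 1.5 M.

1.5 M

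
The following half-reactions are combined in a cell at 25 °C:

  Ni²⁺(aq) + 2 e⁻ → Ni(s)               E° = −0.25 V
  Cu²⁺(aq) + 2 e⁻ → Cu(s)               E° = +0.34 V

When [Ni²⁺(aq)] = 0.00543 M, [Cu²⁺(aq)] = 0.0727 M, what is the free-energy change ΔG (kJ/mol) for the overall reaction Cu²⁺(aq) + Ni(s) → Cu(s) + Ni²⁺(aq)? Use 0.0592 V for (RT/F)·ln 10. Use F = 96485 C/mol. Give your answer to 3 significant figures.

The standard cell potential is +0.34 − (−0.25) = +0.59 V, with n = 2 electrons in the balanced equation.
Q = [Ni²⁺(aq)] / [Cu²⁺(aq)] = 0.0747, so log Q = −1.127 and E = +0.59 − (0.0592/2)(−1.127) = +0.6234 V.
ΔG = −nFE = −(2)(96485)(+0.6234) J/mol = −120 kJ/mol.

−120 kJ/mol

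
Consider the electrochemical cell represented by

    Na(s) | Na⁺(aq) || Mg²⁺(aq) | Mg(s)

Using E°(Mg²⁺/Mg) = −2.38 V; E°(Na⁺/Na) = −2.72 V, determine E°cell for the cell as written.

+0.34 V

By convention the left-hand electrode in cell notation is the anode (oxidation) and the right-hand electrode is the cathode (reduction).
E°cell = E°(right) − E°(left) = −2.38 − (−2.72) = +0.34 V.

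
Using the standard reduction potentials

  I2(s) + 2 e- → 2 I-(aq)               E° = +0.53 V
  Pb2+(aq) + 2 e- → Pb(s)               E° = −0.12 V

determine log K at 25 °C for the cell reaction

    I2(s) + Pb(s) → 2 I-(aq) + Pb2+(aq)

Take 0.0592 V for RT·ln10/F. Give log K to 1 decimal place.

The I₂/I⁻ couple is reduced (cathode); E°cell = +0.53 − (−0.12) = +0.65 V with n = 2.
At equilibrium E = 0, so log K = nE°cell / 0.0592 = (2)(+0.65) / 0.0592 = 22.0.

log K = 22.0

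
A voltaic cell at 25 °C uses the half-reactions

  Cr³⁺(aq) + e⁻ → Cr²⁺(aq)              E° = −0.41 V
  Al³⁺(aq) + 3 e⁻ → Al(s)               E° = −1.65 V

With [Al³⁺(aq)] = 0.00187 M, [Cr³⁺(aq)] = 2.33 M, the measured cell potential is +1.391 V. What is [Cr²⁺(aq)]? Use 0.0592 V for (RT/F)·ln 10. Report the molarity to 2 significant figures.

0.053 M

Cr³⁺/Cr²⁺ is the cathode (higher E°); E°cell = −0.41 − (−1.65) = +1.24 V with n = 3.
From the Nernst equation, log Q = n(E° − E)/0.0592 = 3·(+1.24 − (+1.391))/0.0592 = −7.652.
For 3 Cr³⁺(aq) + Al(s) → 3 Cr²⁺(aq) + Al³⁺(aq), the reaction quotient is Q = ([Cr²⁺(aq)]^3·[Al³⁺(aq)]) / [Cr³⁺(aq)]^3.
Substituting the known concentrations and solving, log [Cr²⁺(aq)] = −1.274 and [Cr²⁺(aq)] = 0.053 M.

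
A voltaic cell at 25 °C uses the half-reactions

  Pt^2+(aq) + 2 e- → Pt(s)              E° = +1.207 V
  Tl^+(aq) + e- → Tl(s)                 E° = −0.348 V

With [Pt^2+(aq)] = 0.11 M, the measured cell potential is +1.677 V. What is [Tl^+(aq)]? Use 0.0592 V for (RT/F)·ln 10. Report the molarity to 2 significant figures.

0.0029 M

The Pt²⁺/Pt couple has the larger reduction potential, so it is the cathode: E°cell = +1.207 − (−0.348) = +1.555 V and n = 2.
Since E = E° − (0.0592/n)·log Q, log Q = n(E° − E)/0.0592 = −4.122.
For Pt^2+(aq) + 2 Tl(s) → Pt(s) + 2 Tl^+(aq), the reaction quotient is Q = [Tl^+(aq)]^2 / [Pt^2+(aq)].
Isolating [Tl^+(aq)] in Q = 10^{−4.122} yields log [Tl^+(aq)] = −2.540, i.e. 0.0029 M.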